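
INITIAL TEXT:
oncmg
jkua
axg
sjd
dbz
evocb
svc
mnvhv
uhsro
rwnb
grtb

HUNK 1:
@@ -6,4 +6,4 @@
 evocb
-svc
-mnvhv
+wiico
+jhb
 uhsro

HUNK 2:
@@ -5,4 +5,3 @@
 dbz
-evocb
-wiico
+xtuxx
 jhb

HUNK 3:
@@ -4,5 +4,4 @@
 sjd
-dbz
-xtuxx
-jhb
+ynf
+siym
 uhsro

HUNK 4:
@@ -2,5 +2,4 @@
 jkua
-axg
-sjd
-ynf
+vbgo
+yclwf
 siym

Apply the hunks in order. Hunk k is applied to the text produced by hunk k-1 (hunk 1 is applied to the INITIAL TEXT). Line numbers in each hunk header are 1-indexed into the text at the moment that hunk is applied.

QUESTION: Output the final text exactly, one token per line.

Answer: oncmg
jkua
vbgo
yclwf
siym
uhsro
rwnb
grtb

Derivation:
Hunk 1: at line 6 remove [svc,mnvhv] add [wiico,jhb] -> 11 lines: oncmg jkua axg sjd dbz evocb wiico jhb uhsro rwnb grtb
Hunk 2: at line 5 remove [evocb,wiico] add [xtuxx] -> 10 lines: oncmg jkua axg sjd dbz xtuxx jhb uhsro rwnb grtb
Hunk 3: at line 4 remove [dbz,xtuxx,jhb] add [ynf,siym] -> 9 lines: oncmg jkua axg sjd ynf siym uhsro rwnb grtb
Hunk 4: at line 2 remove [axg,sjd,ynf] add [vbgo,yclwf] -> 8 lines: oncmg jkua vbgo yclwf siym uhsro rwnb grtb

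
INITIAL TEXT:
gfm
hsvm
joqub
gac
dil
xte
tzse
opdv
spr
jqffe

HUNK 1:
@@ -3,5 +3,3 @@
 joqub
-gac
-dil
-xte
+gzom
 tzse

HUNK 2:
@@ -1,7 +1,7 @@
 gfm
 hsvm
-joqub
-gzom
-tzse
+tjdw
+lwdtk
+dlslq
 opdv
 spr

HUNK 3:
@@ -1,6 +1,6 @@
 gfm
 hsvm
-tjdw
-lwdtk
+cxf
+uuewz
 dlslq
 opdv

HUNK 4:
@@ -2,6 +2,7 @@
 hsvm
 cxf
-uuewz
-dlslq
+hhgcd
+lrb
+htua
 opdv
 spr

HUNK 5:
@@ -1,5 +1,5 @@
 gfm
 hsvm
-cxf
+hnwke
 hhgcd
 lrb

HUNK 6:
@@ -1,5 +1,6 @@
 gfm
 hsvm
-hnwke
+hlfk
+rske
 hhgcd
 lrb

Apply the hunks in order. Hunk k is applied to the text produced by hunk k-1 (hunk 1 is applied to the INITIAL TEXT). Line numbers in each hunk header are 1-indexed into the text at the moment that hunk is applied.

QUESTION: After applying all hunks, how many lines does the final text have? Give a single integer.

Answer: 10

Derivation:
Hunk 1: at line 3 remove [gac,dil,xte] add [gzom] -> 8 lines: gfm hsvm joqub gzom tzse opdv spr jqffe
Hunk 2: at line 1 remove [joqub,gzom,tzse] add [tjdw,lwdtk,dlslq] -> 8 lines: gfm hsvm tjdw lwdtk dlslq opdv spr jqffe
Hunk 3: at line 1 remove [tjdw,lwdtk] add [cxf,uuewz] -> 8 lines: gfm hsvm cxf uuewz dlslq opdv spr jqffe
Hunk 4: at line 2 remove [uuewz,dlslq] add [hhgcd,lrb,htua] -> 9 lines: gfm hsvm cxf hhgcd lrb htua opdv spr jqffe
Hunk 5: at line 1 remove [cxf] add [hnwke] -> 9 lines: gfm hsvm hnwke hhgcd lrb htua opdv spr jqffe
Hunk 6: at line 1 remove [hnwke] add [hlfk,rske] -> 10 lines: gfm hsvm hlfk rske hhgcd lrb htua opdv spr jqffe
Final line count: 10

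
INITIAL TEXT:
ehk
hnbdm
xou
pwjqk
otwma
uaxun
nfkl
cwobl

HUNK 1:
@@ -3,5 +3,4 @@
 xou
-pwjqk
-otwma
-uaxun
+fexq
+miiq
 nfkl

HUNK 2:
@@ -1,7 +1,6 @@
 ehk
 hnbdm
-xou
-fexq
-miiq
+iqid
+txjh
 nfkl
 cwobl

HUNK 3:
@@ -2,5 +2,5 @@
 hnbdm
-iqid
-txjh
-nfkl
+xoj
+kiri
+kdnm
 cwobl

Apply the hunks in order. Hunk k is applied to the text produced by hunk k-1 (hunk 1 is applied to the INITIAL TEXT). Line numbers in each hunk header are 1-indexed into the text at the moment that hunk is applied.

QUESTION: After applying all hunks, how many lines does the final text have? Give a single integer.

Hunk 1: at line 3 remove [pwjqk,otwma,uaxun] add [fexq,miiq] -> 7 lines: ehk hnbdm xou fexq miiq nfkl cwobl
Hunk 2: at line 1 remove [xou,fexq,miiq] add [iqid,txjh] -> 6 lines: ehk hnbdm iqid txjh nfkl cwobl
Hunk 3: at line 2 remove [iqid,txjh,nfkl] add [xoj,kiri,kdnm] -> 6 lines: ehk hnbdm xoj kiri kdnm cwobl
Final line count: 6

Answer: 6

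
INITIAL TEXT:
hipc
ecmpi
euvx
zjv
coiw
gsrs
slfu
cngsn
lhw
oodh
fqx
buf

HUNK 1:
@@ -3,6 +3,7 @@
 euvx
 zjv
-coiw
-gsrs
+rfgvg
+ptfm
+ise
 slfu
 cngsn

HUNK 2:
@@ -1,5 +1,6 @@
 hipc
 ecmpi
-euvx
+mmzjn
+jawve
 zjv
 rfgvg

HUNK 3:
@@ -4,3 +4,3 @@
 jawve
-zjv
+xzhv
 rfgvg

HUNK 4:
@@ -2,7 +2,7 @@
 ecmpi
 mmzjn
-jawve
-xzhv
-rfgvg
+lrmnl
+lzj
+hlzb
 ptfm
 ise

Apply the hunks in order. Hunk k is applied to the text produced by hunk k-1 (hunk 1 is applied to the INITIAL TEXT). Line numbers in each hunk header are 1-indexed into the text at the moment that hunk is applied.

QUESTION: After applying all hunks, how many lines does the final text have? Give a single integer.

Answer: 14

Derivation:
Hunk 1: at line 3 remove [coiw,gsrs] add [rfgvg,ptfm,ise] -> 13 lines: hipc ecmpi euvx zjv rfgvg ptfm ise slfu cngsn lhw oodh fqx buf
Hunk 2: at line 1 remove [euvx] add [mmzjn,jawve] -> 14 lines: hipc ecmpi mmzjn jawve zjv rfgvg ptfm ise slfu cngsn lhw oodh fqx buf
Hunk 3: at line 4 remove [zjv] add [xzhv] -> 14 lines: hipc ecmpi mmzjn jawve xzhv rfgvg ptfm ise slfu cngsn lhw oodh fqx buf
Hunk 4: at line 2 remove [jawve,xzhv,rfgvg] add [lrmnl,lzj,hlzb] -> 14 lines: hipc ecmpi mmzjn lrmnl lzj hlzb ptfm ise slfu cngsn lhw oodh fqx buf
Final line count: 14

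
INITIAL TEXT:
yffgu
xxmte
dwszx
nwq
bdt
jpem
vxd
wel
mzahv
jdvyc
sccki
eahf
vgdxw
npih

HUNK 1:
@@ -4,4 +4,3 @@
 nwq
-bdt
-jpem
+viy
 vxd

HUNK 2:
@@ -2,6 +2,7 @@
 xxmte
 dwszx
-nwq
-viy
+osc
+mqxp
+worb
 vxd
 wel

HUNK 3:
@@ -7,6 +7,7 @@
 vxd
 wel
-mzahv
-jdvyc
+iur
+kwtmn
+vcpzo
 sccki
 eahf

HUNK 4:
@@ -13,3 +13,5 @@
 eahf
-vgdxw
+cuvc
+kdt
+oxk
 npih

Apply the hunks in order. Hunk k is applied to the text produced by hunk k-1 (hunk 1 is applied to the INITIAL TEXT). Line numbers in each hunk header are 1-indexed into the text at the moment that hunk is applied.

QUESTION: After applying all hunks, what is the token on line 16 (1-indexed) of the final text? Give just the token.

Answer: oxk

Derivation:
Hunk 1: at line 4 remove [bdt,jpem] add [viy] -> 13 lines: yffgu xxmte dwszx nwq viy vxd wel mzahv jdvyc sccki eahf vgdxw npih
Hunk 2: at line 2 remove [nwq,viy] add [osc,mqxp,worb] -> 14 lines: yffgu xxmte dwszx osc mqxp worb vxd wel mzahv jdvyc sccki eahf vgdxw npih
Hunk 3: at line 7 remove [mzahv,jdvyc] add [iur,kwtmn,vcpzo] -> 15 lines: yffgu xxmte dwszx osc mqxp worb vxd wel iur kwtmn vcpzo sccki eahf vgdxw npih
Hunk 4: at line 13 remove [vgdxw] add [cuvc,kdt,oxk] -> 17 lines: yffgu xxmte dwszx osc mqxp worb vxd wel iur kwtmn vcpzo sccki eahf cuvc kdt oxk npih
Final line 16: oxk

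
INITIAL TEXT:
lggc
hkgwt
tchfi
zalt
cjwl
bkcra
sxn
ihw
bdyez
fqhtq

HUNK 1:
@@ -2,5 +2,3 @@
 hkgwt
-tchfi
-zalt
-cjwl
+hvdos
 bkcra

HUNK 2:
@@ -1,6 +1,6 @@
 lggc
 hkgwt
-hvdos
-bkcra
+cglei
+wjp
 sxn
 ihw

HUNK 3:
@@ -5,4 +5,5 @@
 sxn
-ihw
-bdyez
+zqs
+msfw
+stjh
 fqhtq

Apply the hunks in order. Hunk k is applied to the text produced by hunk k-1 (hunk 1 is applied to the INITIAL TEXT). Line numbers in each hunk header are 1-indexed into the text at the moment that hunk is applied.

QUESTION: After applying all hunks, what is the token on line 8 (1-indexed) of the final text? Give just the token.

Hunk 1: at line 2 remove [tchfi,zalt,cjwl] add [hvdos] -> 8 lines: lggc hkgwt hvdos bkcra sxn ihw bdyez fqhtq
Hunk 2: at line 1 remove [hvdos,bkcra] add [cglei,wjp] -> 8 lines: lggc hkgwt cglei wjp sxn ihw bdyez fqhtq
Hunk 3: at line 5 remove [ihw,bdyez] add [zqs,msfw,stjh] -> 9 lines: lggc hkgwt cglei wjp sxn zqs msfw stjh fqhtq
Final line 8: stjh

Answer: stjh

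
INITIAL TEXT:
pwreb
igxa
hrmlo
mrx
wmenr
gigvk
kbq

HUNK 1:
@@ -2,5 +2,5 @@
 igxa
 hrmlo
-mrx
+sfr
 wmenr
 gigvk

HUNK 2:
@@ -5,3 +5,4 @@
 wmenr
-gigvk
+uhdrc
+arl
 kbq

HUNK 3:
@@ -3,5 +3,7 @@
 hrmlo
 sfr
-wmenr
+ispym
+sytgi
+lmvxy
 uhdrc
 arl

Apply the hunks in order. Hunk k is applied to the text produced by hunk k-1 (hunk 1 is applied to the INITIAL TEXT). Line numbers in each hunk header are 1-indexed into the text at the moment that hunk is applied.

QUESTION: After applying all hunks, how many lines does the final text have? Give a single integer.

Hunk 1: at line 2 remove [mrx] add [sfr] -> 7 lines: pwreb igxa hrmlo sfr wmenr gigvk kbq
Hunk 2: at line 5 remove [gigvk] add [uhdrc,arl] -> 8 lines: pwreb igxa hrmlo sfr wmenr uhdrc arl kbq
Hunk 3: at line 3 remove [wmenr] add [ispym,sytgi,lmvxy] -> 10 lines: pwreb igxa hrmlo sfr ispym sytgi lmvxy uhdrc arl kbq
Final line count: 10

Answer: 10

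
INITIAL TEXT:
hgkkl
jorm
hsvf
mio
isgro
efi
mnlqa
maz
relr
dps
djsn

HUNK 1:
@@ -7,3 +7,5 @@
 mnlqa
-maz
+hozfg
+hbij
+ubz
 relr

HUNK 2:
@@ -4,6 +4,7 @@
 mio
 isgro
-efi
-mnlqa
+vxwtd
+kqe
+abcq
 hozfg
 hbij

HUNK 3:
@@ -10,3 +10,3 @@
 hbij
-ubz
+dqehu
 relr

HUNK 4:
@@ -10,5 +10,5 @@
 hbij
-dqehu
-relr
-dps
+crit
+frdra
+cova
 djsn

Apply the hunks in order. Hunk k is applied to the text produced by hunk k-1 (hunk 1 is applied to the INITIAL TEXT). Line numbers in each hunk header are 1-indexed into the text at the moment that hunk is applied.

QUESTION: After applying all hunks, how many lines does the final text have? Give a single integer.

Hunk 1: at line 7 remove [maz] add [hozfg,hbij,ubz] -> 13 lines: hgkkl jorm hsvf mio isgro efi mnlqa hozfg hbij ubz relr dps djsn
Hunk 2: at line 4 remove [efi,mnlqa] add [vxwtd,kqe,abcq] -> 14 lines: hgkkl jorm hsvf mio isgro vxwtd kqe abcq hozfg hbij ubz relr dps djsn
Hunk 3: at line 10 remove [ubz] add [dqehu] -> 14 lines: hgkkl jorm hsvf mio isgro vxwtd kqe abcq hozfg hbij dqehu relr dps djsn
Hunk 4: at line 10 remove [dqehu,relr,dps] add [crit,frdra,cova] -> 14 lines: hgkkl jorm hsvf mio isgro vxwtd kqe abcq hozfg hbij crit frdra cova djsn
Final line count: 14

Answer: 14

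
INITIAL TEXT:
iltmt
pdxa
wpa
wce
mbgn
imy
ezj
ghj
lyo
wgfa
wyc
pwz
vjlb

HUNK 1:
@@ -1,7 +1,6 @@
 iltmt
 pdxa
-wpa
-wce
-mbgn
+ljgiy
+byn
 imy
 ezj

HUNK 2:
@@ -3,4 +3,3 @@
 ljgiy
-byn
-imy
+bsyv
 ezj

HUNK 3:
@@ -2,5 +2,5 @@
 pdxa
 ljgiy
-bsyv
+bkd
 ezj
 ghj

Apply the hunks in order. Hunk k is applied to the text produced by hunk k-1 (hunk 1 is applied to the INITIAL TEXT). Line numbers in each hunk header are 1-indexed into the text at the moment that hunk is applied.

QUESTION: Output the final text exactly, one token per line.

Hunk 1: at line 1 remove [wpa,wce,mbgn] add [ljgiy,byn] -> 12 lines: iltmt pdxa ljgiy byn imy ezj ghj lyo wgfa wyc pwz vjlb
Hunk 2: at line 3 remove [byn,imy] add [bsyv] -> 11 lines: iltmt pdxa ljgiy bsyv ezj ghj lyo wgfa wyc pwz vjlb
Hunk 3: at line 2 remove [bsyv] add [bkd] -> 11 lines: iltmt pdxa ljgiy bkd ezj ghj lyo wgfa wyc pwz vjlb

Answer: iltmt
pdxa
ljgiy
bkd
ezj
ghj
lyo
wgfa
wyc
pwz
vjlb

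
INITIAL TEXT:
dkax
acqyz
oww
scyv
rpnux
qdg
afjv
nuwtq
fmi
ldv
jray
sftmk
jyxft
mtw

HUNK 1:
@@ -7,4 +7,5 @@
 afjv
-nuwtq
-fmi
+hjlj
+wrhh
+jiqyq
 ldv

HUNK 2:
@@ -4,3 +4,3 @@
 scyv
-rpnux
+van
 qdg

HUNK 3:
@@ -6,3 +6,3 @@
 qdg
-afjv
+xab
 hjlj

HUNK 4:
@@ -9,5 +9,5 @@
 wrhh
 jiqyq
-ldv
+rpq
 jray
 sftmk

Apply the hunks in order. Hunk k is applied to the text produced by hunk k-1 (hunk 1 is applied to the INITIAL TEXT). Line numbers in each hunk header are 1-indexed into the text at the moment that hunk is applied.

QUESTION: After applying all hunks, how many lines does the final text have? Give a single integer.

Hunk 1: at line 7 remove [nuwtq,fmi] add [hjlj,wrhh,jiqyq] -> 15 lines: dkax acqyz oww scyv rpnux qdg afjv hjlj wrhh jiqyq ldv jray sftmk jyxft mtw
Hunk 2: at line 4 remove [rpnux] add [van] -> 15 lines: dkax acqyz oww scyv van qdg afjv hjlj wrhh jiqyq ldv jray sftmk jyxft mtw
Hunk 3: at line 6 remove [afjv] add [xab] -> 15 lines: dkax acqyz oww scyv van qdg xab hjlj wrhh jiqyq ldv jray sftmk jyxft mtw
Hunk 4: at line 9 remove [ldv] add [rpq] -> 15 lines: dkax acqyz oww scyv van qdg xab hjlj wrhh jiqyq rpq jray sftmk jyxft mtw
Final line count: 15

Answer: 15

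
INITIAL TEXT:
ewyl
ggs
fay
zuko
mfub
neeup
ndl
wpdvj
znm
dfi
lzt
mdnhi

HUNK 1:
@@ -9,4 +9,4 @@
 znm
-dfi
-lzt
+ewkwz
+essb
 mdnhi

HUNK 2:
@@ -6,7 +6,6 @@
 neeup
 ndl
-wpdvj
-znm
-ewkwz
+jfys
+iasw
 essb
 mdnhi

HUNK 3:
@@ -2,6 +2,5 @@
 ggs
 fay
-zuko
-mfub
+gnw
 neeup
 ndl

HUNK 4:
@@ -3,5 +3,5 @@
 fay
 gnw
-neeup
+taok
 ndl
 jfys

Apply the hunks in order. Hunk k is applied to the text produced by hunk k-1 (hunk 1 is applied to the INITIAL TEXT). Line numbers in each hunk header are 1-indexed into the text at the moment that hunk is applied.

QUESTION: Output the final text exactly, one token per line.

Answer: ewyl
ggs
fay
gnw
taok
ndl
jfys
iasw
essb
mdnhi

Derivation:
Hunk 1: at line 9 remove [dfi,lzt] add [ewkwz,essb] -> 12 lines: ewyl ggs fay zuko mfub neeup ndl wpdvj znm ewkwz essb mdnhi
Hunk 2: at line 6 remove [wpdvj,znm,ewkwz] add [jfys,iasw] -> 11 lines: ewyl ggs fay zuko mfub neeup ndl jfys iasw essb mdnhi
Hunk 3: at line 2 remove [zuko,mfub] add [gnw] -> 10 lines: ewyl ggs fay gnw neeup ndl jfys iasw essb mdnhi
Hunk 4: at line 3 remove [neeup] add [taok] -> 10 lines: ewyl ggs fay gnw taok ndl jfys iasw essb mdnhi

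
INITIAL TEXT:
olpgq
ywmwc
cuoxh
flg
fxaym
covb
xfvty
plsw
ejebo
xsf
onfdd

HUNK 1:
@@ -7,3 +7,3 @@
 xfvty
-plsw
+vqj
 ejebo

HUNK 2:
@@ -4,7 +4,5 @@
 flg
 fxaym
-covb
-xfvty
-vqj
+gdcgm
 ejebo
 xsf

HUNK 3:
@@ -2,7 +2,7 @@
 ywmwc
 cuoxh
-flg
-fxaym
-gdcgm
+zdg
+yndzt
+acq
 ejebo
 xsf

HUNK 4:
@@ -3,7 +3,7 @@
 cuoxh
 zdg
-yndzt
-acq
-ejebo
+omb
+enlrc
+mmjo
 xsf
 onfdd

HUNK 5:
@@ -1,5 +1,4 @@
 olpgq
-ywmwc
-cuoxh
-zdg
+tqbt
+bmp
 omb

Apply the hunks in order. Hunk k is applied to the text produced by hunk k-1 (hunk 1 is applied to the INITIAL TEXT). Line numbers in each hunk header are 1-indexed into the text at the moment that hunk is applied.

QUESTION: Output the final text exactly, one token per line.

Hunk 1: at line 7 remove [plsw] add [vqj] -> 11 lines: olpgq ywmwc cuoxh flg fxaym covb xfvty vqj ejebo xsf onfdd
Hunk 2: at line 4 remove [covb,xfvty,vqj] add [gdcgm] -> 9 lines: olpgq ywmwc cuoxh flg fxaym gdcgm ejebo xsf onfdd
Hunk 3: at line 2 remove [flg,fxaym,gdcgm] add [zdg,yndzt,acq] -> 9 lines: olpgq ywmwc cuoxh zdg yndzt acq ejebo xsf onfdd
Hunk 4: at line 3 remove [yndzt,acq,ejebo] add [omb,enlrc,mmjo] -> 9 lines: olpgq ywmwc cuoxh zdg omb enlrc mmjo xsf onfdd
Hunk 5: at line 1 remove [ywmwc,cuoxh,zdg] add [tqbt,bmp] -> 8 lines: olpgq tqbt bmp omb enlrc mmjo xsf onfdd

Answer: olpgq
tqbt
bmp
omb
enlrc
mmjo
xsf
onfdd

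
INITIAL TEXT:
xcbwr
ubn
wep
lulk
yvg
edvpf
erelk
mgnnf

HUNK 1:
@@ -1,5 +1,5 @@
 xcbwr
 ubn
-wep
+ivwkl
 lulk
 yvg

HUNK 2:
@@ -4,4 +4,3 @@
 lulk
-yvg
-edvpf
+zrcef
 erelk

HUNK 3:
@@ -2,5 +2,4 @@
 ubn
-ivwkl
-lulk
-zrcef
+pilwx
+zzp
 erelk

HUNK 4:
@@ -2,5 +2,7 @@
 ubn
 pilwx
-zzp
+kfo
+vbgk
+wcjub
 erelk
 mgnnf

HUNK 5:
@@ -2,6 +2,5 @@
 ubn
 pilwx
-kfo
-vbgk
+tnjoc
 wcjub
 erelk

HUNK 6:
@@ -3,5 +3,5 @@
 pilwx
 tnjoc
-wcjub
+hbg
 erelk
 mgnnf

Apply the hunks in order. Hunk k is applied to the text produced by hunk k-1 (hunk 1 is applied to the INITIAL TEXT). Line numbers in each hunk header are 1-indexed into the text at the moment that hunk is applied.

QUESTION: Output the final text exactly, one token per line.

Answer: xcbwr
ubn
pilwx
tnjoc
hbg
erelk
mgnnf

Derivation:
Hunk 1: at line 1 remove [wep] add [ivwkl] -> 8 lines: xcbwr ubn ivwkl lulk yvg edvpf erelk mgnnf
Hunk 2: at line 4 remove [yvg,edvpf] add [zrcef] -> 7 lines: xcbwr ubn ivwkl lulk zrcef erelk mgnnf
Hunk 3: at line 2 remove [ivwkl,lulk,zrcef] add [pilwx,zzp] -> 6 lines: xcbwr ubn pilwx zzp erelk mgnnf
Hunk 4: at line 2 remove [zzp] add [kfo,vbgk,wcjub] -> 8 lines: xcbwr ubn pilwx kfo vbgk wcjub erelk mgnnf
Hunk 5: at line 2 remove [kfo,vbgk] add [tnjoc] -> 7 lines: xcbwr ubn pilwx tnjoc wcjub erelk mgnnf
Hunk 6: at line 3 remove [wcjub] add [hbg] -> 7 lines: xcbwr ubn pilwx tnjoc hbg erelk mgnnf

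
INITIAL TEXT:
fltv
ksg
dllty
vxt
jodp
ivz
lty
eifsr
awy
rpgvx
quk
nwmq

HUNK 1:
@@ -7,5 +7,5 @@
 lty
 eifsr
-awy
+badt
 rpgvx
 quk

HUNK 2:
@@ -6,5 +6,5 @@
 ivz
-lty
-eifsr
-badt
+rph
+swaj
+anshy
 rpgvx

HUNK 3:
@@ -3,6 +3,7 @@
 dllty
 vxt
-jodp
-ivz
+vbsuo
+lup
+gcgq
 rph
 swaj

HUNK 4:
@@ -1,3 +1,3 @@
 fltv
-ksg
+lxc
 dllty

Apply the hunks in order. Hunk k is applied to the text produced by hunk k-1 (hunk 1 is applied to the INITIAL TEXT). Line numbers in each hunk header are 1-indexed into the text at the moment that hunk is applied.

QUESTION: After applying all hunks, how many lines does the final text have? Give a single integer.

Answer: 13

Derivation:
Hunk 1: at line 7 remove [awy] add [badt] -> 12 lines: fltv ksg dllty vxt jodp ivz lty eifsr badt rpgvx quk nwmq
Hunk 2: at line 6 remove [lty,eifsr,badt] add [rph,swaj,anshy] -> 12 lines: fltv ksg dllty vxt jodp ivz rph swaj anshy rpgvx quk nwmq
Hunk 3: at line 3 remove [jodp,ivz] add [vbsuo,lup,gcgq] -> 13 lines: fltv ksg dllty vxt vbsuo lup gcgq rph swaj anshy rpgvx quk nwmq
Hunk 4: at line 1 remove [ksg] add [lxc] -> 13 lines: fltv lxc dllty vxt vbsuo lup gcgq rph swaj anshy rpgvx quk nwmq
Final line count: 13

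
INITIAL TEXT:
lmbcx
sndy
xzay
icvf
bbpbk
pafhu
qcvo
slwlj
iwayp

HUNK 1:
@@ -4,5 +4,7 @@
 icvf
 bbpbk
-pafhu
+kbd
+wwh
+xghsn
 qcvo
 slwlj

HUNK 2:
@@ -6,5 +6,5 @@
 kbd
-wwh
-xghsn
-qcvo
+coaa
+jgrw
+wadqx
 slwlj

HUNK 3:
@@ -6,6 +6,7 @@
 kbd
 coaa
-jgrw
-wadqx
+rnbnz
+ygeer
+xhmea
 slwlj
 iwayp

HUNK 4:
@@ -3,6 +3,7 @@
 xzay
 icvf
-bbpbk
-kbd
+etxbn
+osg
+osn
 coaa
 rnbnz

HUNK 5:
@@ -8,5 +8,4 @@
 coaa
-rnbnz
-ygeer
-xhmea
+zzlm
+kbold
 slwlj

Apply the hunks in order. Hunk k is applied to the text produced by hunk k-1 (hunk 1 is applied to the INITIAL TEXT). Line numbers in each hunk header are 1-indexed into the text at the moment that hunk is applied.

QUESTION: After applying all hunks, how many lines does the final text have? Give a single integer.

Answer: 12

Derivation:
Hunk 1: at line 4 remove [pafhu] add [kbd,wwh,xghsn] -> 11 lines: lmbcx sndy xzay icvf bbpbk kbd wwh xghsn qcvo slwlj iwayp
Hunk 2: at line 6 remove [wwh,xghsn,qcvo] add [coaa,jgrw,wadqx] -> 11 lines: lmbcx sndy xzay icvf bbpbk kbd coaa jgrw wadqx slwlj iwayp
Hunk 3: at line 6 remove [jgrw,wadqx] add [rnbnz,ygeer,xhmea] -> 12 lines: lmbcx sndy xzay icvf bbpbk kbd coaa rnbnz ygeer xhmea slwlj iwayp
Hunk 4: at line 3 remove [bbpbk,kbd] add [etxbn,osg,osn] -> 13 lines: lmbcx sndy xzay icvf etxbn osg osn coaa rnbnz ygeer xhmea slwlj iwayp
Hunk 5: at line 8 remove [rnbnz,ygeer,xhmea] add [zzlm,kbold] -> 12 lines: lmbcx sndy xzay icvf etxbn osg osn coaa zzlm kbold slwlj iwayp
Final line count: 12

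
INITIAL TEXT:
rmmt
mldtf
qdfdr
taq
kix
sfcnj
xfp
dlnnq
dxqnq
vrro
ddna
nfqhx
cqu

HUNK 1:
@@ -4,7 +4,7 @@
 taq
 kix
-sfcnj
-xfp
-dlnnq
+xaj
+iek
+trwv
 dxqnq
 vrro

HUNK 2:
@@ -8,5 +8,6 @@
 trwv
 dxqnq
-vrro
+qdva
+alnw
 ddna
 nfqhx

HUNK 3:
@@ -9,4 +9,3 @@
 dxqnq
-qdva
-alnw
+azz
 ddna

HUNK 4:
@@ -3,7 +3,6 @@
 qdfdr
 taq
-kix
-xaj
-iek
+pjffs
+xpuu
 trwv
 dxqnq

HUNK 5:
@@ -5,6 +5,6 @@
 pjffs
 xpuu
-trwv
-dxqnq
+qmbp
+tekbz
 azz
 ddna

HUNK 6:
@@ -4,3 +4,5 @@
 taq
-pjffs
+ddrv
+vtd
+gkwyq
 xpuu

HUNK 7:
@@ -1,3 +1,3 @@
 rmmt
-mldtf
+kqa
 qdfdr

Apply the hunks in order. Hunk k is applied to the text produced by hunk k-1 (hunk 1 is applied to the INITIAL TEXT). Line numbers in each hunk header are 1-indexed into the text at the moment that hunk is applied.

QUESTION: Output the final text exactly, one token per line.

Answer: rmmt
kqa
qdfdr
taq
ddrv
vtd
gkwyq
xpuu
qmbp
tekbz
azz
ddna
nfqhx
cqu

Derivation:
Hunk 1: at line 4 remove [sfcnj,xfp,dlnnq] add [xaj,iek,trwv] -> 13 lines: rmmt mldtf qdfdr taq kix xaj iek trwv dxqnq vrro ddna nfqhx cqu
Hunk 2: at line 8 remove [vrro] add [qdva,alnw] -> 14 lines: rmmt mldtf qdfdr taq kix xaj iek trwv dxqnq qdva alnw ddna nfqhx cqu
Hunk 3: at line 9 remove [qdva,alnw] add [azz] -> 13 lines: rmmt mldtf qdfdr taq kix xaj iek trwv dxqnq azz ddna nfqhx cqu
Hunk 4: at line 3 remove [kix,xaj,iek] add [pjffs,xpuu] -> 12 lines: rmmt mldtf qdfdr taq pjffs xpuu trwv dxqnq azz ddna nfqhx cqu
Hunk 5: at line 5 remove [trwv,dxqnq] add [qmbp,tekbz] -> 12 lines: rmmt mldtf qdfdr taq pjffs xpuu qmbp tekbz azz ddna nfqhx cqu
Hunk 6: at line 4 remove [pjffs] add [ddrv,vtd,gkwyq] -> 14 lines: rmmt mldtf qdfdr taq ddrv vtd gkwyq xpuu qmbp tekbz azz ddna nfqhx cqu
Hunk 7: at line 1 remove [mldtf] add [kqa] -> 14 lines: rmmt kqa qdfdr taq ddrv vtd gkwyq xpuu qmbp tekbz azz ddna nfqhx cqu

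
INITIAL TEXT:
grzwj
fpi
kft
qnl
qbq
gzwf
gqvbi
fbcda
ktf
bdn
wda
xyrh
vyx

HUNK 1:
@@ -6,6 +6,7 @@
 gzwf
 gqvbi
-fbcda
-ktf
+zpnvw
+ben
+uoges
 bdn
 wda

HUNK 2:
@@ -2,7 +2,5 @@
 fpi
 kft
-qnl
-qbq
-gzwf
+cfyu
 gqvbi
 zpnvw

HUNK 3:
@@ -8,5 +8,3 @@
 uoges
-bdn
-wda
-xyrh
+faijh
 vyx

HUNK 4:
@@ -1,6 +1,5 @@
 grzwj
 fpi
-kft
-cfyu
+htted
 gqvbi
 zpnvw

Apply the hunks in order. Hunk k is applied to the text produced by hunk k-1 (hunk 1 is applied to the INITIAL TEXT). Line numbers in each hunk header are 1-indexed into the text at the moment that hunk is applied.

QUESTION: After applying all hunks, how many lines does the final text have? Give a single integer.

Hunk 1: at line 6 remove [fbcda,ktf] add [zpnvw,ben,uoges] -> 14 lines: grzwj fpi kft qnl qbq gzwf gqvbi zpnvw ben uoges bdn wda xyrh vyx
Hunk 2: at line 2 remove [qnl,qbq,gzwf] add [cfyu] -> 12 lines: grzwj fpi kft cfyu gqvbi zpnvw ben uoges bdn wda xyrh vyx
Hunk 3: at line 8 remove [bdn,wda,xyrh] add [faijh] -> 10 lines: grzwj fpi kft cfyu gqvbi zpnvw ben uoges faijh vyx
Hunk 4: at line 1 remove [kft,cfyu] add [htted] -> 9 lines: grzwj fpi htted gqvbi zpnvw ben uoges faijh vyx
Final line count: 9

Answer: 9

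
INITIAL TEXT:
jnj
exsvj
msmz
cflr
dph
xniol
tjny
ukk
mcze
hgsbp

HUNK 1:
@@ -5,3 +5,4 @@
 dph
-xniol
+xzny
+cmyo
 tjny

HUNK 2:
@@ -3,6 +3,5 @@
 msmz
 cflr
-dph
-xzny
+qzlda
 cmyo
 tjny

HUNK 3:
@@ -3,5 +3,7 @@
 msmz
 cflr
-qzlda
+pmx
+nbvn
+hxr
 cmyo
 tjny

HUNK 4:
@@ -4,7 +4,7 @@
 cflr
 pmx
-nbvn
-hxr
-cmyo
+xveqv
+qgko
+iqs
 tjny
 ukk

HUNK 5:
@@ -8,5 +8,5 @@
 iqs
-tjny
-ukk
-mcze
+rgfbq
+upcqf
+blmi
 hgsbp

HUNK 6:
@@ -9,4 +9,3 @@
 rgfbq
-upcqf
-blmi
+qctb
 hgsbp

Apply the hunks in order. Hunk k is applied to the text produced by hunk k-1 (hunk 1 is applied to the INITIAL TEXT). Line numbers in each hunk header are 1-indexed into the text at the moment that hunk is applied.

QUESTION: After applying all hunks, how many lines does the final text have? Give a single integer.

Hunk 1: at line 5 remove [xniol] add [xzny,cmyo] -> 11 lines: jnj exsvj msmz cflr dph xzny cmyo tjny ukk mcze hgsbp
Hunk 2: at line 3 remove [dph,xzny] add [qzlda] -> 10 lines: jnj exsvj msmz cflr qzlda cmyo tjny ukk mcze hgsbp
Hunk 3: at line 3 remove [qzlda] add [pmx,nbvn,hxr] -> 12 lines: jnj exsvj msmz cflr pmx nbvn hxr cmyo tjny ukk mcze hgsbp
Hunk 4: at line 4 remove [nbvn,hxr,cmyo] add [xveqv,qgko,iqs] -> 12 lines: jnj exsvj msmz cflr pmx xveqv qgko iqs tjny ukk mcze hgsbp
Hunk 5: at line 8 remove [tjny,ukk,mcze] add [rgfbq,upcqf,blmi] -> 12 lines: jnj exsvj msmz cflr pmx xveqv qgko iqs rgfbq upcqf blmi hgsbp
Hunk 6: at line 9 remove [upcqf,blmi] add [qctb] -> 11 lines: jnj exsvj msmz cflr pmx xveqv qgko iqs rgfbq qctb hgsbp
Final line count: 11

Answer: 11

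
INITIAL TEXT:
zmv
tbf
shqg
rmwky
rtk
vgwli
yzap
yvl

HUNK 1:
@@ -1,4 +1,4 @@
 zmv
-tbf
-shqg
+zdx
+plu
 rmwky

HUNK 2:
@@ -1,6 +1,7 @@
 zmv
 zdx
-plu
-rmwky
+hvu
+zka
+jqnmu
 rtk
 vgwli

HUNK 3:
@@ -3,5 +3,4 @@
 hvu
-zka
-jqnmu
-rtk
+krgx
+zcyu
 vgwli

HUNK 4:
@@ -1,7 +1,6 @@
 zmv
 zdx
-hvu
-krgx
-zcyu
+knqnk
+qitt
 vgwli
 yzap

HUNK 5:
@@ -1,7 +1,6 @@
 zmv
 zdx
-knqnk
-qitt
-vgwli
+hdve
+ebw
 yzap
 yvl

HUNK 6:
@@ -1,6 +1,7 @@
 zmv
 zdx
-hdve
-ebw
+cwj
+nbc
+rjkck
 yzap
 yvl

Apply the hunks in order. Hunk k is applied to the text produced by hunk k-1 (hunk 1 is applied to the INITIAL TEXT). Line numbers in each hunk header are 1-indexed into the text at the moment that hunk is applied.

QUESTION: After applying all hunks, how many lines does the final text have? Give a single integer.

Hunk 1: at line 1 remove [tbf,shqg] add [zdx,plu] -> 8 lines: zmv zdx plu rmwky rtk vgwli yzap yvl
Hunk 2: at line 1 remove [plu,rmwky] add [hvu,zka,jqnmu] -> 9 lines: zmv zdx hvu zka jqnmu rtk vgwli yzap yvl
Hunk 3: at line 3 remove [zka,jqnmu,rtk] add [krgx,zcyu] -> 8 lines: zmv zdx hvu krgx zcyu vgwli yzap yvl
Hunk 4: at line 1 remove [hvu,krgx,zcyu] add [knqnk,qitt] -> 7 lines: zmv zdx knqnk qitt vgwli yzap yvl
Hunk 5: at line 1 remove [knqnk,qitt,vgwli] add [hdve,ebw] -> 6 lines: zmv zdx hdve ebw yzap yvl
Hunk 6: at line 1 remove [hdve,ebw] add [cwj,nbc,rjkck] -> 7 lines: zmv zdx cwj nbc rjkck yzap yvl
Final line count: 7

Answer: 7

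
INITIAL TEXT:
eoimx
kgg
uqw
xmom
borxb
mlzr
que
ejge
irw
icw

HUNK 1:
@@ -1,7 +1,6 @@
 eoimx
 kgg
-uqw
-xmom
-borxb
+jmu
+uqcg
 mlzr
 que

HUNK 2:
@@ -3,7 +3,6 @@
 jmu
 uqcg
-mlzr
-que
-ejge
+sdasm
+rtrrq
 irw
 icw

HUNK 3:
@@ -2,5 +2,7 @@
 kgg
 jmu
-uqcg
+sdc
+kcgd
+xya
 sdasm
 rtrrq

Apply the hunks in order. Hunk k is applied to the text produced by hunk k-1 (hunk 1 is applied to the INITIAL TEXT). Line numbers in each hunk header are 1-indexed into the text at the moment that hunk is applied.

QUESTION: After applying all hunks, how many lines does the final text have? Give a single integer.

Hunk 1: at line 1 remove [uqw,xmom,borxb] add [jmu,uqcg] -> 9 lines: eoimx kgg jmu uqcg mlzr que ejge irw icw
Hunk 2: at line 3 remove [mlzr,que,ejge] add [sdasm,rtrrq] -> 8 lines: eoimx kgg jmu uqcg sdasm rtrrq irw icw
Hunk 3: at line 2 remove [uqcg] add [sdc,kcgd,xya] -> 10 lines: eoimx kgg jmu sdc kcgd xya sdasm rtrrq irw icw
Final line count: 10

Answer: 10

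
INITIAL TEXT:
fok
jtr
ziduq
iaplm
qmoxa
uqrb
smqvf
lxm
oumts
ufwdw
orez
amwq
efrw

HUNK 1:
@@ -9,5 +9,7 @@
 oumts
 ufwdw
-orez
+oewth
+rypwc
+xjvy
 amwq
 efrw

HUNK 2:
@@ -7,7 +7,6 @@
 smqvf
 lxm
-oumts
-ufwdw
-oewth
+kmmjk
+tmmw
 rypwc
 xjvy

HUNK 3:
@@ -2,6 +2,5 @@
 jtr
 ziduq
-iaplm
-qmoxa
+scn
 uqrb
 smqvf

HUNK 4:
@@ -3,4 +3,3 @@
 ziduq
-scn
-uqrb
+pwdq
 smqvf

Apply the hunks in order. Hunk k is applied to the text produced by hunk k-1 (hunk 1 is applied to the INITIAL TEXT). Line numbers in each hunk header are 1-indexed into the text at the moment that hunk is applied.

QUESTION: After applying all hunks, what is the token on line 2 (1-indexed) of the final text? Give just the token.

Hunk 1: at line 9 remove [orez] add [oewth,rypwc,xjvy] -> 15 lines: fok jtr ziduq iaplm qmoxa uqrb smqvf lxm oumts ufwdw oewth rypwc xjvy amwq efrw
Hunk 2: at line 7 remove [oumts,ufwdw,oewth] add [kmmjk,tmmw] -> 14 lines: fok jtr ziduq iaplm qmoxa uqrb smqvf lxm kmmjk tmmw rypwc xjvy amwq efrw
Hunk 3: at line 2 remove [iaplm,qmoxa] add [scn] -> 13 lines: fok jtr ziduq scn uqrb smqvf lxm kmmjk tmmw rypwc xjvy amwq efrw
Hunk 4: at line 3 remove [scn,uqrb] add [pwdq] -> 12 lines: fok jtr ziduq pwdq smqvf lxm kmmjk tmmw rypwc xjvy amwq efrw
Final line 2: jtr

Answer: jtr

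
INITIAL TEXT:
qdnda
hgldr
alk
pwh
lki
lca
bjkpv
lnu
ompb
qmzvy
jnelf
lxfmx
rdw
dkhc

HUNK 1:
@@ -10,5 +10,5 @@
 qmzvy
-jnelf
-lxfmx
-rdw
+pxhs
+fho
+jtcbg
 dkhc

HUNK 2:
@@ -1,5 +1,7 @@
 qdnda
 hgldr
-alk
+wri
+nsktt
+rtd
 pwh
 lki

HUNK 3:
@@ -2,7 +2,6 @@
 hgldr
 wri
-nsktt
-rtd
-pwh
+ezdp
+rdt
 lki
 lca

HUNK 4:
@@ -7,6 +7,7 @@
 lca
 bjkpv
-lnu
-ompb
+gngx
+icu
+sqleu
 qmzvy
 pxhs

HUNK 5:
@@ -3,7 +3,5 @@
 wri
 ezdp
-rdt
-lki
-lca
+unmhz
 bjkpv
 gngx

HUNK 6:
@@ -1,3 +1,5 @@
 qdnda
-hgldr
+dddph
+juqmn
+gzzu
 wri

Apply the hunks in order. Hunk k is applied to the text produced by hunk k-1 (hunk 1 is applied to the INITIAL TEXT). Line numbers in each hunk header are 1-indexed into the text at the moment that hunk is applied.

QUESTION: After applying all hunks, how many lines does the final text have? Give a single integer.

Hunk 1: at line 10 remove [jnelf,lxfmx,rdw] add [pxhs,fho,jtcbg] -> 14 lines: qdnda hgldr alk pwh lki lca bjkpv lnu ompb qmzvy pxhs fho jtcbg dkhc
Hunk 2: at line 1 remove [alk] add [wri,nsktt,rtd] -> 16 lines: qdnda hgldr wri nsktt rtd pwh lki lca bjkpv lnu ompb qmzvy pxhs fho jtcbg dkhc
Hunk 3: at line 2 remove [nsktt,rtd,pwh] add [ezdp,rdt] -> 15 lines: qdnda hgldr wri ezdp rdt lki lca bjkpv lnu ompb qmzvy pxhs fho jtcbg dkhc
Hunk 4: at line 7 remove [lnu,ompb] add [gngx,icu,sqleu] -> 16 lines: qdnda hgldr wri ezdp rdt lki lca bjkpv gngx icu sqleu qmzvy pxhs fho jtcbg dkhc
Hunk 5: at line 3 remove [rdt,lki,lca] add [unmhz] -> 14 lines: qdnda hgldr wri ezdp unmhz bjkpv gngx icu sqleu qmzvy pxhs fho jtcbg dkhc
Hunk 6: at line 1 remove [hgldr] add [dddph,juqmn,gzzu] -> 16 lines: qdnda dddph juqmn gzzu wri ezdp unmhz bjkpv gngx icu sqleu qmzvy pxhs fho jtcbg dkhc
Final line count: 16

Answer: 16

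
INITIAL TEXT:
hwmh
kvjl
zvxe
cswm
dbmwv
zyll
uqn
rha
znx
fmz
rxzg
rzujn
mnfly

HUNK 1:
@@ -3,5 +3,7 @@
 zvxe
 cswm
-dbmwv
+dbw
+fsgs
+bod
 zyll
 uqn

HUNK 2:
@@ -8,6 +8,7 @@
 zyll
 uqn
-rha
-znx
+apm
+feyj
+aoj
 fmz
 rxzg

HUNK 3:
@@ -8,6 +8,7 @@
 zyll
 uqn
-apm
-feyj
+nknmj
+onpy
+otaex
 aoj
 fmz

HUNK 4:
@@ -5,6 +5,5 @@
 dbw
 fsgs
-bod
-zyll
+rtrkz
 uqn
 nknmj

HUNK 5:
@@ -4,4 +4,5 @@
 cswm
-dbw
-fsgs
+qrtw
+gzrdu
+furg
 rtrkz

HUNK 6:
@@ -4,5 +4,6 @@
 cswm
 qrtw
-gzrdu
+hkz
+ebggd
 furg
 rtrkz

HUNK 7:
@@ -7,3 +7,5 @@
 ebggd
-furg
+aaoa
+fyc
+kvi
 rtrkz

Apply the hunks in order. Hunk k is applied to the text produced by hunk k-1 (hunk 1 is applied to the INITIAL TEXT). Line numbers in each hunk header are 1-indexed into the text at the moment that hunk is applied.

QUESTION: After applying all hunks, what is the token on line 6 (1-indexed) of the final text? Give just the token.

Hunk 1: at line 3 remove [dbmwv] add [dbw,fsgs,bod] -> 15 lines: hwmh kvjl zvxe cswm dbw fsgs bod zyll uqn rha znx fmz rxzg rzujn mnfly
Hunk 2: at line 8 remove [rha,znx] add [apm,feyj,aoj] -> 16 lines: hwmh kvjl zvxe cswm dbw fsgs bod zyll uqn apm feyj aoj fmz rxzg rzujn mnfly
Hunk 3: at line 8 remove [apm,feyj] add [nknmj,onpy,otaex] -> 17 lines: hwmh kvjl zvxe cswm dbw fsgs bod zyll uqn nknmj onpy otaex aoj fmz rxzg rzujn mnfly
Hunk 4: at line 5 remove [bod,zyll] add [rtrkz] -> 16 lines: hwmh kvjl zvxe cswm dbw fsgs rtrkz uqn nknmj onpy otaex aoj fmz rxzg rzujn mnfly
Hunk 5: at line 4 remove [dbw,fsgs] add [qrtw,gzrdu,furg] -> 17 lines: hwmh kvjl zvxe cswm qrtw gzrdu furg rtrkz uqn nknmj onpy otaex aoj fmz rxzg rzujn mnfly
Hunk 6: at line 4 remove [gzrdu] add [hkz,ebggd] -> 18 lines: hwmh kvjl zvxe cswm qrtw hkz ebggd furg rtrkz uqn nknmj onpy otaex aoj fmz rxzg rzujn mnfly
Hunk 7: at line 7 remove [furg] add [aaoa,fyc,kvi] -> 20 lines: hwmh kvjl zvxe cswm qrtw hkz ebggd aaoa fyc kvi rtrkz uqn nknmj onpy otaex aoj fmz rxzg rzujn mnfly
Final line 6: hkz

Answer: hkz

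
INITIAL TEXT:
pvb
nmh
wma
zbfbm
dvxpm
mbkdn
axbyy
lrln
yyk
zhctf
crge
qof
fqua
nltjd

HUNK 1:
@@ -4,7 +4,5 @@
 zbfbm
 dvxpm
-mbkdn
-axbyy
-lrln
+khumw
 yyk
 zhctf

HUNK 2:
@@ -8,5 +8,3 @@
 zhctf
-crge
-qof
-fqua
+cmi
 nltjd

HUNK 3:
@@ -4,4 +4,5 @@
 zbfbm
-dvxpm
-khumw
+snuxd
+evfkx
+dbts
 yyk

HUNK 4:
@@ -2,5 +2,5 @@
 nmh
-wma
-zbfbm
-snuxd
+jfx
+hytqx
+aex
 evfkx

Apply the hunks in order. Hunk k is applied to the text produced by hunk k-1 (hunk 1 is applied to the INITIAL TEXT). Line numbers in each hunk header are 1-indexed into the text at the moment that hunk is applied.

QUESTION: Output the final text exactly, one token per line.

Answer: pvb
nmh
jfx
hytqx
aex
evfkx
dbts
yyk
zhctf
cmi
nltjd

Derivation:
Hunk 1: at line 4 remove [mbkdn,axbyy,lrln] add [khumw] -> 12 lines: pvb nmh wma zbfbm dvxpm khumw yyk zhctf crge qof fqua nltjd
Hunk 2: at line 8 remove [crge,qof,fqua] add [cmi] -> 10 lines: pvb nmh wma zbfbm dvxpm khumw yyk zhctf cmi nltjd
Hunk 3: at line 4 remove [dvxpm,khumw] add [snuxd,evfkx,dbts] -> 11 lines: pvb nmh wma zbfbm snuxd evfkx dbts yyk zhctf cmi nltjd
Hunk 4: at line 2 remove [wma,zbfbm,snuxd] add [jfx,hytqx,aex] -> 11 lines: pvb nmh jfx hytqx aex evfkx dbts yyk zhctf cmi nltjd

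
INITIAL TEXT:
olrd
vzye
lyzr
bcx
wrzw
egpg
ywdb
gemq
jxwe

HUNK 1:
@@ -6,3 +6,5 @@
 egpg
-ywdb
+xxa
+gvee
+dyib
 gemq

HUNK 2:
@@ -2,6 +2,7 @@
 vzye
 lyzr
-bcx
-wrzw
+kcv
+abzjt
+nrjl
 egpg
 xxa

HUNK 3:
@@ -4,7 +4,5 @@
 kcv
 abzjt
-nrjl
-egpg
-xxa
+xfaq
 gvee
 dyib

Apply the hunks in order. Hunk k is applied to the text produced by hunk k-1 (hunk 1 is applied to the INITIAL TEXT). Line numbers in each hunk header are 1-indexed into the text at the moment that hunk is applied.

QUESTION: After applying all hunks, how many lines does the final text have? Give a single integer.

Hunk 1: at line 6 remove [ywdb] add [xxa,gvee,dyib] -> 11 lines: olrd vzye lyzr bcx wrzw egpg xxa gvee dyib gemq jxwe
Hunk 2: at line 2 remove [bcx,wrzw] add [kcv,abzjt,nrjl] -> 12 lines: olrd vzye lyzr kcv abzjt nrjl egpg xxa gvee dyib gemq jxwe
Hunk 3: at line 4 remove [nrjl,egpg,xxa] add [xfaq] -> 10 lines: olrd vzye lyzr kcv abzjt xfaq gvee dyib gemq jxwe
Final line count: 10

Answer: 10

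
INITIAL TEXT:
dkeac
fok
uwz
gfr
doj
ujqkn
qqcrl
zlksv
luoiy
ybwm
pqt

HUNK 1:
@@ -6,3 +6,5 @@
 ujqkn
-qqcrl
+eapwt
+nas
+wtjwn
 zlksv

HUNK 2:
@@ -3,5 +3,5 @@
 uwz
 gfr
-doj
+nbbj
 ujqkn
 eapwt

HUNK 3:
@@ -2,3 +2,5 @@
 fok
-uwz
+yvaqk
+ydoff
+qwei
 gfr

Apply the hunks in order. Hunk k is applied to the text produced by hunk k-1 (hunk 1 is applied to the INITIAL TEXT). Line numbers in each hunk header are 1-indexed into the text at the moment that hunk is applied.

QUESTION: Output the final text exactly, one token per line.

Answer: dkeac
fok
yvaqk
ydoff
qwei
gfr
nbbj
ujqkn
eapwt
nas
wtjwn
zlksv
luoiy
ybwm
pqt

Derivation:
Hunk 1: at line 6 remove [qqcrl] add [eapwt,nas,wtjwn] -> 13 lines: dkeac fok uwz gfr doj ujqkn eapwt nas wtjwn zlksv luoiy ybwm pqt
Hunk 2: at line 3 remove [doj] add [nbbj] -> 13 lines: dkeac fok uwz gfr nbbj ujqkn eapwt nas wtjwn zlksv luoiy ybwm pqt
Hunk 3: at line 2 remove [uwz] add [yvaqk,ydoff,qwei] -> 15 lines: dkeac fok yvaqk ydoff qwei gfr nbbj ujqkn eapwt nas wtjwn zlksv luoiy ybwm pqt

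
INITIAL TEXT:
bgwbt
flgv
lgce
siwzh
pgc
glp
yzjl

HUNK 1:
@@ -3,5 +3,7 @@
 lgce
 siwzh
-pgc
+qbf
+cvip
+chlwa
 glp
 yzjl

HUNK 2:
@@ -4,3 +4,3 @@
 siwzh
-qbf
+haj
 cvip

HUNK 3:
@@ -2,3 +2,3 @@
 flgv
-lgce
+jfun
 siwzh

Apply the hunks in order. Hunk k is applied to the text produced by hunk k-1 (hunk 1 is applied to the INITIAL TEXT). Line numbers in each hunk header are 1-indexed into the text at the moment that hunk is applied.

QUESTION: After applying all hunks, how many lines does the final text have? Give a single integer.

Hunk 1: at line 3 remove [pgc] add [qbf,cvip,chlwa] -> 9 lines: bgwbt flgv lgce siwzh qbf cvip chlwa glp yzjl
Hunk 2: at line 4 remove [qbf] add [haj] -> 9 lines: bgwbt flgv lgce siwzh haj cvip chlwa glp yzjl
Hunk 3: at line 2 remove [lgce] add [jfun] -> 9 lines: bgwbt flgv jfun siwzh haj cvip chlwa glp yzjl
Final line count: 9

Answer: 9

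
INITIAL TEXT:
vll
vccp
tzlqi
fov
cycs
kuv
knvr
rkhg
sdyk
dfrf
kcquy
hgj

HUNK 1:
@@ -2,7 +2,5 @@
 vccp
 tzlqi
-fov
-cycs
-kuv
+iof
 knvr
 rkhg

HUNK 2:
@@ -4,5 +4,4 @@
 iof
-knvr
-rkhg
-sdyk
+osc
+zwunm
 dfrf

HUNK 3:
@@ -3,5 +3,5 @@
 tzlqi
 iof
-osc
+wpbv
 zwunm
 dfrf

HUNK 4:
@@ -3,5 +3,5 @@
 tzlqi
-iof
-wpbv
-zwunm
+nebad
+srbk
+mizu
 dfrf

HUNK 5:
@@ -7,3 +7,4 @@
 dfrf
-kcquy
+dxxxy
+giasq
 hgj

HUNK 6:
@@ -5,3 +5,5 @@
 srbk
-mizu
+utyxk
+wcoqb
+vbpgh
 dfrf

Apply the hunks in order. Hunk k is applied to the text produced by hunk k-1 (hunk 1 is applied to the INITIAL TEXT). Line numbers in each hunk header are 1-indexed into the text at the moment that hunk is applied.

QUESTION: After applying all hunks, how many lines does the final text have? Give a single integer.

Answer: 12

Derivation:
Hunk 1: at line 2 remove [fov,cycs,kuv] add [iof] -> 10 lines: vll vccp tzlqi iof knvr rkhg sdyk dfrf kcquy hgj
Hunk 2: at line 4 remove [knvr,rkhg,sdyk] add [osc,zwunm] -> 9 lines: vll vccp tzlqi iof osc zwunm dfrf kcquy hgj
Hunk 3: at line 3 remove [osc] add [wpbv] -> 9 lines: vll vccp tzlqi iof wpbv zwunm dfrf kcquy hgj
Hunk 4: at line 3 remove [iof,wpbv,zwunm] add [nebad,srbk,mizu] -> 9 lines: vll vccp tzlqi nebad srbk mizu dfrf kcquy hgj
Hunk 5: at line 7 remove [kcquy] add [dxxxy,giasq] -> 10 lines: vll vccp tzlqi nebad srbk mizu dfrf dxxxy giasq hgj
Hunk 6: at line 5 remove [mizu] add [utyxk,wcoqb,vbpgh] -> 12 lines: vll vccp tzlqi nebad srbk utyxk wcoqb vbpgh dfrf dxxxy giasq hgj
Final line count: 12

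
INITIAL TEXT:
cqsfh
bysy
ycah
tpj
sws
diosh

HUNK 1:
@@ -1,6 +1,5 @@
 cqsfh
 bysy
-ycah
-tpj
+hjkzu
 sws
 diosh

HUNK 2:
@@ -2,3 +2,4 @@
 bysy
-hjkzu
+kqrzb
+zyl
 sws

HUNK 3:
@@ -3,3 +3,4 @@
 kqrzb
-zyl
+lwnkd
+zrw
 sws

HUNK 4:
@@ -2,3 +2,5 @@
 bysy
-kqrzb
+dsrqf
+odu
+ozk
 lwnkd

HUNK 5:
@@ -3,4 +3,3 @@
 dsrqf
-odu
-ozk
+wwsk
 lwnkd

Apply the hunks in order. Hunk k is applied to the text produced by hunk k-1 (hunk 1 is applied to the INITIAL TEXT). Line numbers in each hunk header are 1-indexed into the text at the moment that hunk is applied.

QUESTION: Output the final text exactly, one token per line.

Answer: cqsfh
bysy
dsrqf
wwsk
lwnkd
zrw
sws
diosh

Derivation:
Hunk 1: at line 1 remove [ycah,tpj] add [hjkzu] -> 5 lines: cqsfh bysy hjkzu sws diosh
Hunk 2: at line 2 remove [hjkzu] add [kqrzb,zyl] -> 6 lines: cqsfh bysy kqrzb zyl sws diosh
Hunk 3: at line 3 remove [zyl] add [lwnkd,zrw] -> 7 lines: cqsfh bysy kqrzb lwnkd zrw sws diosh
Hunk 4: at line 2 remove [kqrzb] add [dsrqf,odu,ozk] -> 9 lines: cqsfh bysy dsrqf odu ozk lwnkd zrw sws diosh
Hunk 5: at line 3 remove [odu,ozk] add [wwsk] -> 8 lines: cqsfh bysy dsrqf wwsk lwnkd zrw sws diosh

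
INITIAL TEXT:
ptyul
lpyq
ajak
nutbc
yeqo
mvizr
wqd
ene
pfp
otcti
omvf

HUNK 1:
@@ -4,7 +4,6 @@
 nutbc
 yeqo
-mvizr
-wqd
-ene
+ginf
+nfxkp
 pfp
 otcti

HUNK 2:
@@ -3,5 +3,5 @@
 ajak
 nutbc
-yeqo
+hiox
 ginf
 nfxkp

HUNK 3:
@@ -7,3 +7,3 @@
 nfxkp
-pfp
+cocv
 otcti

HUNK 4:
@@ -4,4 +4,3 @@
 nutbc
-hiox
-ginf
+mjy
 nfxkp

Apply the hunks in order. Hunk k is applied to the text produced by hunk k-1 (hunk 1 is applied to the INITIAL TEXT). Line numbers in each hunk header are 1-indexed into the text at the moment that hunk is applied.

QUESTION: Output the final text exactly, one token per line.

Hunk 1: at line 4 remove [mvizr,wqd,ene] add [ginf,nfxkp] -> 10 lines: ptyul lpyq ajak nutbc yeqo ginf nfxkp pfp otcti omvf
Hunk 2: at line 3 remove [yeqo] add [hiox] -> 10 lines: ptyul lpyq ajak nutbc hiox ginf nfxkp pfp otcti omvf
Hunk 3: at line 7 remove [pfp] add [cocv] -> 10 lines: ptyul lpyq ajak nutbc hiox ginf nfxkp cocv otcti omvf
Hunk 4: at line 4 remove [hiox,ginf] add [mjy] -> 9 lines: ptyul lpyq ajak nutbc mjy nfxkp cocv otcti omvf

Answer: ptyul
lpyq
ajak
nutbc
mjy
nfxkp
cocv
otcti
omvf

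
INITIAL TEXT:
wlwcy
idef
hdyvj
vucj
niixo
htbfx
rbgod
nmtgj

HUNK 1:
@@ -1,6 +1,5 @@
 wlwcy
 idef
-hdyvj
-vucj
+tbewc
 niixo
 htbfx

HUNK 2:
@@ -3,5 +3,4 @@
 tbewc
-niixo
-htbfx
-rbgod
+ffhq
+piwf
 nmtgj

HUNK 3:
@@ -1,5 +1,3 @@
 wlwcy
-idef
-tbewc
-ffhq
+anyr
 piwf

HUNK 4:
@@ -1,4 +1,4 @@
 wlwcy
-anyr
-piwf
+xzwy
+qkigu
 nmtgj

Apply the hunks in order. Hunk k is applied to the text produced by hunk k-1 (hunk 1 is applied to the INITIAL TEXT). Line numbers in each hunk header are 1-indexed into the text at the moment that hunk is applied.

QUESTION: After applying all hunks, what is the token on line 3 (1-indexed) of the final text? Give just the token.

Answer: qkigu

Derivation:
Hunk 1: at line 1 remove [hdyvj,vucj] add [tbewc] -> 7 lines: wlwcy idef tbewc niixo htbfx rbgod nmtgj
Hunk 2: at line 3 remove [niixo,htbfx,rbgod] add [ffhq,piwf] -> 6 lines: wlwcy idef tbewc ffhq piwf nmtgj
Hunk 3: at line 1 remove [idef,tbewc,ffhq] add [anyr] -> 4 lines: wlwcy anyr piwf nmtgj
Hunk 4: at line 1 remove [anyr,piwf] add [xzwy,qkigu] -> 4 lines: wlwcy xzwy qkigu nmtgj
Final line 3: qkigu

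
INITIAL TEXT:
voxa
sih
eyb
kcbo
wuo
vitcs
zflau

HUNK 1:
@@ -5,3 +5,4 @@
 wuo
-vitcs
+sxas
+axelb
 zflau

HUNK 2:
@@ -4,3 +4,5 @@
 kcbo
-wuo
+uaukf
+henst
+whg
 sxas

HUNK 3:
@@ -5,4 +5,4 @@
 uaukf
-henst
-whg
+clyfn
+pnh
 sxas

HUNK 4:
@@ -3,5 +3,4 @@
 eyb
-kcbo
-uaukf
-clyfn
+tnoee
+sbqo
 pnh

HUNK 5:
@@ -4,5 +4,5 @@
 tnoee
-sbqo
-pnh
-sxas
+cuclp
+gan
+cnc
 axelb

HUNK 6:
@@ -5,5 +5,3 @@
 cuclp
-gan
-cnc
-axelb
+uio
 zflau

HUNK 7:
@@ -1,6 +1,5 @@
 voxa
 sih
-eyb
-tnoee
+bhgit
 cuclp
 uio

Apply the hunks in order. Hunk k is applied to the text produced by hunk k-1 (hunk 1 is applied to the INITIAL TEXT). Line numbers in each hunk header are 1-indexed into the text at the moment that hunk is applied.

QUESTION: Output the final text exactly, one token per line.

Hunk 1: at line 5 remove [vitcs] add [sxas,axelb] -> 8 lines: voxa sih eyb kcbo wuo sxas axelb zflau
Hunk 2: at line 4 remove [wuo] add [uaukf,henst,whg] -> 10 lines: voxa sih eyb kcbo uaukf henst whg sxas axelb zflau
Hunk 3: at line 5 remove [henst,whg] add [clyfn,pnh] -> 10 lines: voxa sih eyb kcbo uaukf clyfn pnh sxas axelb zflau
Hunk 4: at line 3 remove [kcbo,uaukf,clyfn] add [tnoee,sbqo] -> 9 lines: voxa sih eyb tnoee sbqo pnh sxas axelb zflau
Hunk 5: at line 4 remove [sbqo,pnh,sxas] add [cuclp,gan,cnc] -> 9 lines: voxa sih eyb tnoee cuclp gan cnc axelb zflau
Hunk 6: at line 5 remove [gan,cnc,axelb] add [uio] -> 7 lines: voxa sih eyb tnoee cuclp uio zflau
Hunk 7: at line 1 remove [eyb,tnoee] add [bhgit] -> 6 lines: voxa sih bhgit cuclp uio zflau

Answer: voxa
sih
bhgit
cuclp
uio
zflau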